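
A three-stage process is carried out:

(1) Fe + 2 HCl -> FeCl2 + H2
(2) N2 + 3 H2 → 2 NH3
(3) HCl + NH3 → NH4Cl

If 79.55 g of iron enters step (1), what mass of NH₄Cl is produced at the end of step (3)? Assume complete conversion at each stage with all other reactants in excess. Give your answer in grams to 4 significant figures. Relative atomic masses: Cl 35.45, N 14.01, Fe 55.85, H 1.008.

M(Fe) = 55.85 g/mol.
M(NH4Cl) = 14.01 + 4(1.008) + 35.45 = 53.492 g/mol.
n(Fe) = 79.55 / 55.85 = 1.4244 mol.
Reaction (1): Fe→H2 ratio 1:1 ⇒ n(H2) = 1.4244 mol.
Reaction (2): H2→NH3 ratio 3:2 ⇒ n(NH3) = 0.94957 mol.
Reaction (3): NH3→NH4Cl ratio 1:1 ⇒ n(NH4Cl) = 0.94957 mol.
Mass of NH4Cl = 0.94957 × 53.492 = 50.794 g.

50.79 g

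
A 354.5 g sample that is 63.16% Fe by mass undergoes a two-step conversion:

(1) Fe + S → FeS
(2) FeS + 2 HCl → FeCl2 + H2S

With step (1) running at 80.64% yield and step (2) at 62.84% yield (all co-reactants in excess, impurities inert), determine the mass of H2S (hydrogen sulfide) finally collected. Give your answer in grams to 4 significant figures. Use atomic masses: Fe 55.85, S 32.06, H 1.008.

69.23 g

Pure Fe = 354.5 × 0.6316 = 223.90 g.
M(Fe) = 55.85 g/mol.
M(H2S) = 2(1.008) + 32.06 = 34.076 g/mol.
n(Fe) = 223.90 / 55.85 = 4.0090 mol.
Step 1 (Fe:FeS = 1:1): theoretical n(FeS) = 4.0090 mol; at 80.64% yield, n(FeS) = 3.2329 mol.
Step 2 (FeS:H2S = 1:1): theoretical n(H2S) = 3.2329 mol, so theoretical mass = 3.2329 × 34.076 = 110.16 g.
At 62.84% yield, actual mass of H2S = 110.16 × 0.6284 = 69.226 g.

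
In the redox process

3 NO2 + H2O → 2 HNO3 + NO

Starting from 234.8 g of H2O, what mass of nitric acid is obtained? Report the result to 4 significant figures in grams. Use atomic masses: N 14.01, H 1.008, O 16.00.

M(H2O) = 2(1.008) + 16.00 = 18.016 g/mol.
M(HNO3) = 1.008 + 14.01 + 3(16.00) = 63.018 g/mol.
n(H2O) = 234.80 g / 18.016 g/mol = 13.033 mol.
From the equation the H2O:HNO3 mole ratio is 1:2, so n(HNO3) = 13.033 × 2/1 = 26.066 mol.
Mass of HNO3 = 26.066 mol × 63.018 g/mol = 1642.6 g.

1643 g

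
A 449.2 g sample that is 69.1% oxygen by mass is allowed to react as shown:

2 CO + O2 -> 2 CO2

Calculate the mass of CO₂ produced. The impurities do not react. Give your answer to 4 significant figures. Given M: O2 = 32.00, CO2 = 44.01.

Mass of pure O2 = 449.2 g × 0.691 = 310.40 g.
n(O2) = 310.40 g / 32.00 g/mol = 9.6999 mol.
From the equation the O2:CO2 mole ratio is 1:2, so n(CO2) = 9.6999 × 2/1 = 19.400 mol.
Mass of CO2 = 19.400 mol × 44.01 g/mol = 853.79 g.

853.8 g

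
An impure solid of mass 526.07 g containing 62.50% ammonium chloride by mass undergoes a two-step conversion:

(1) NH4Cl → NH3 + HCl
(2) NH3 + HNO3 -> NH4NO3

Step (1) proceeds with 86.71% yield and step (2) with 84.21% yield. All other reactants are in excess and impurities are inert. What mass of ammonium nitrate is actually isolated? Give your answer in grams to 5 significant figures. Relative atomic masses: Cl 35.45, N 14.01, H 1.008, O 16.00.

Pure NH4Cl = 526.07 × 0.6250 = 328.794 g.
M(NH4Cl) = 14.01 + 4(1.008) + 35.45 = 53.492 g/mol.
M(NH4NO3) = 2(14.01) + 4(1.008) + 3(16.00) = 80.052 g/mol.
n(NH4Cl) = 328.794 / 53.492 = 6.14660 mol.
Step 1 (NH4Cl:NH3 = 1:1): theoretical n(NH3) = 6.14660 mol; at 86.71% yield, n(NH3) = 5.32971 mol.
Step 2 (NH3:NH4NO3 = 1:1): theoretical n(NH4NO3) = 5.32971 mol, so theoretical mass = 5.32971 × 80.052 = 426.654 g.
At 84.21% yield, actual mass of NH4NO3 = 426.654 × 0.8421 = 359.286 g.

359.29 g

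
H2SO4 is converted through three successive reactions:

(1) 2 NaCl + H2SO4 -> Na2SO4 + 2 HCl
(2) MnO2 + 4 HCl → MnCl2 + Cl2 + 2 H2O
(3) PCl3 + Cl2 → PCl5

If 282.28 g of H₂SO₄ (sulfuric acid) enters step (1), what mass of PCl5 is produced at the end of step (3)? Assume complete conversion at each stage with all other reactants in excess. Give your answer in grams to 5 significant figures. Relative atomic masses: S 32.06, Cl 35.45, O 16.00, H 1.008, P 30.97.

M(H2SO4) = 2(1.008) + 32.06 + 4(16.00) = 98.076 g/mol.
M(PCl5) = 30.97 + 5(35.45) = 208.22 g/mol.
n(H2SO4) = 282.28 / 98.076 = 2.87818 mol.
Reaction (1): H2SO4→HCl ratio 1:2 ⇒ n(HCl) = 5.75635 mol.
Reaction (2): HCl→Cl2 ratio 4:1 ⇒ n(Cl2) = 1.43909 mol.
Reaction (3): Cl2→PCl5 ratio 1:1 ⇒ n(PCl5) = 1.43909 mol.
Mass of PCl5 = 1.43909 × 208.22 = 299.647 g.

299.65 g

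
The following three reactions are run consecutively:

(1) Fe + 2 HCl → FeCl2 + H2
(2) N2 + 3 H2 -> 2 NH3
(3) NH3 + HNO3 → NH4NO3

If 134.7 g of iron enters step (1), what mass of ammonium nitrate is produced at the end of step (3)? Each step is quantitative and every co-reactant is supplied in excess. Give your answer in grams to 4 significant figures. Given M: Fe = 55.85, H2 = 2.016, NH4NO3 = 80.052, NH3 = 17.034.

n(Fe) = 134.7 / 55.85 = 2.4118 mol.
Reaction (1): Fe→H2 ratio 1:1 ⇒ n(H2) = 2.4118 mol.
Reaction (2): H2→NH3 ratio 3:2 ⇒ n(NH3) = 1.6079 mol.
Reaction (3): NH3→NH4NO3 ratio 1:1 ⇒ n(NH4NO3) = 1.6079 mol.
Mass of NH4NO3 = 1.6079 × 80.052 = 128.71 g.

128.7 g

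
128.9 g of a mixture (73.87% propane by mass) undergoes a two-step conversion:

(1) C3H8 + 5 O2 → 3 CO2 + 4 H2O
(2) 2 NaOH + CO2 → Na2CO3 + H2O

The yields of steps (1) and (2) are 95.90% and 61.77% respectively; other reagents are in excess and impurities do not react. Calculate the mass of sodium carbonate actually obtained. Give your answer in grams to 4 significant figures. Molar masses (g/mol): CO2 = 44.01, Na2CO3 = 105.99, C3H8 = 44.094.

406.7 g

Pure C3H8 = 128.9 × 0.7387 = 95.218 g.
n(C3H8) = 95.218 / 44.094 = 2.1594 mol.
Step 1 (C3H8:CO2 = 1:3): theoretical n(CO2) = 6.4783 mol; at 95.90% yield, n(CO2) = 6.2127 mol.
Step 2 (CO2:Na2CO3 = 1:1): theoretical n(Na2CO3) = 6.2127 mol, so theoretical mass = 6.2127 × 105.99 = 658.49 g.
At 61.77% yield, actual mass of Na2CO3 = 658.49 × 0.6177 = 406.75 g.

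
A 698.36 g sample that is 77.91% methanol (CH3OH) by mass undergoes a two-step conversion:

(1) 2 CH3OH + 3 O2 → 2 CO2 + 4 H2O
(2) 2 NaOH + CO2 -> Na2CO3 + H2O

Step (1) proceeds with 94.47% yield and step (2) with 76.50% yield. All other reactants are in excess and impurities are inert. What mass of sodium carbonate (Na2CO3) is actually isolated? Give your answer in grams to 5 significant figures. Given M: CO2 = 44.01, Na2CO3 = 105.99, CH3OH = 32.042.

1300.7 g

Pure CH3OH = 698.36 × 0.7791 = 544.092 g.
n(CH3OH) = 544.092 / 32.042 = 16.9806 mol.
Step 1 (CH3OH:CO2 = 2:2): theoretical n(CO2) = 16.9806 mol; at 94.47% yield, n(CO2) = 16.0416 mol.
Step 2 (CO2:Na2CO3 = 1:1): theoretical n(Na2CO3) = 16.0416 mol, so theoretical mass = 16.0416 × 105.99 = 1700.25 g.
At 76.50% yield, actual mass of Na2CO3 = 1700.25 × 0.7650 = 1300.69 g.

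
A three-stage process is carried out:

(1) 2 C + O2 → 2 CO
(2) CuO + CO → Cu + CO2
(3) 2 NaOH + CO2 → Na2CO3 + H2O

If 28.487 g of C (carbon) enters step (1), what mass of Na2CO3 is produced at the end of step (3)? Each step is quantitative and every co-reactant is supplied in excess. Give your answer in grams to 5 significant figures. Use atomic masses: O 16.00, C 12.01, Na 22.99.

251.40 g

M(C) = 12.01 g/mol.
M(Na2CO3) = 2(22.99) + 12.01 + 3(16.00) = 105.99 g/mol.
n(C) = 28.487 / 12.01 = 2.37194 mol.
Reaction (1): C→CO ratio 2:2 ⇒ n(CO) = 2.37194 mol.
Reaction (2): CO→CO2 ratio 1:1 ⇒ n(CO2) = 2.37194 mol.
Reaction (3): CO2→Na2CO3 ratio 1:1 ⇒ n(Na2CO3) = 2.37194 mol.
Mass of Na2CO3 = 2.37194 × 105.99 = 251.402 g.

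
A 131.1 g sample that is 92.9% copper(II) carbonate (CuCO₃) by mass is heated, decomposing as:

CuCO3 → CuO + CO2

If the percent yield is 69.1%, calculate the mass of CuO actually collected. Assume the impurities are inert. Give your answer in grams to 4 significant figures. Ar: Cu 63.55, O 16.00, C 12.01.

Pure CuCO3 available = 131.1 g × 0.929 = 121.79 g.
M(CuCO3) = 63.55 + 12.01 + 3(16.00) = 123.56 g/mol.
M(CuO) = 63.55 + 16.00 = 79.55 g/mol.
n(CuCO3) = 121.79 g / 123.56 g/mol = 0.98569 mol.
From the equation the CuCO3:CuO mole ratio is 1:1, so n(CuO) = 0.98569 × 1/1 = 0.98569 mol.
Mass of CuO = 0.98569 mol × 79.55 g/mol = 78.412 g.
Actual mass collected = 78.412 g × 0.691 = 54.182 g.

54.18 g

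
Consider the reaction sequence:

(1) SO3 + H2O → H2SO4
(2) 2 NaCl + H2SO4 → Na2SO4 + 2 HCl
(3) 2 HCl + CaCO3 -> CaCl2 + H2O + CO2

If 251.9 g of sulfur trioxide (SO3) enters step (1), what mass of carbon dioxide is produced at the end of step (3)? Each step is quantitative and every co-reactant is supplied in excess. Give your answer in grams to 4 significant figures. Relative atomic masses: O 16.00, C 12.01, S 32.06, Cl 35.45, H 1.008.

138.5 g

M(SO3) = 32.06 + 3(16.00) = 80.06 g/mol.
M(CO2) = 12.01 + 2(16.00) = 44.01 g/mol.
n(SO3) = 251.9 / 80.06 = 3.1464 mol.
Reaction (1): SO3→H2SO4 ratio 1:1 ⇒ n(H2SO4) = 3.1464 mol.
Reaction (2): H2SO4→HCl ratio 1:2 ⇒ n(HCl) = 6.2928 mol.
Reaction (3): HCl→CO2 ratio 2:1 ⇒ n(CO2) = 3.1464 mol.
Mass of CO2 = 3.1464 × 44.01 = 138.47 g.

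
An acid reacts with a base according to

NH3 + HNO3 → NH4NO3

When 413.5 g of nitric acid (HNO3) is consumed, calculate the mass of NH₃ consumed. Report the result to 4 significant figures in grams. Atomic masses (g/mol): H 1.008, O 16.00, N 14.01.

111.8 g

M(HNO3) = 1.008 + 14.01 + 3(16.00) = 63.018 g/mol.
M(NH3) = 14.01 + 3(1.008) = 17.034 g/mol.
n(HNO3) = 413.50 g / 63.018 g/mol = 6.5616 mol.
From the equation the HNO3:NH3 mole ratio is 1:1, so n(NH3) = 6.5616 × 1/1 = 6.5616 mol.
Mass of NH3 = 6.5616 mol × 17.034 g/mol = 111.77 g.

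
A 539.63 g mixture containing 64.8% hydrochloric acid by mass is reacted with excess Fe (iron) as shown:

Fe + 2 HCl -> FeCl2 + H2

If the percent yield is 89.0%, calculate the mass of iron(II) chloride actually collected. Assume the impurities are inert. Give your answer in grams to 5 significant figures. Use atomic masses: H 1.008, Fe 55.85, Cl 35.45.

540.99 g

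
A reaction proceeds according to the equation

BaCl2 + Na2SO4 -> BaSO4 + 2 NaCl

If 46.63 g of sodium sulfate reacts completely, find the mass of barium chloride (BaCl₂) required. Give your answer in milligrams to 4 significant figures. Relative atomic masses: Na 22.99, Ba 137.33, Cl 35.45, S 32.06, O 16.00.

M(Na2SO4) = 2(22.99) + 32.06 + 4(16.00) = 142.04 g/mol.
M(BaCl2) = 137.33 + 2(35.45) = 208.23 g/mol.
n(Na2SO4) = 46.630 g / 142.04 g/mol = 0.32829 mol.
From the equation the Na2SO4:BaCl2 mole ratio is 1:1, so n(BaCl2) = 0.32829 × 1/1 = 0.32829 mol.
Mass of BaCl2 = 0.32829 mol × 208.23 g/mol = 68.359 g.
Converting to mg: 68.359 g = 68360 mg.

68360 mg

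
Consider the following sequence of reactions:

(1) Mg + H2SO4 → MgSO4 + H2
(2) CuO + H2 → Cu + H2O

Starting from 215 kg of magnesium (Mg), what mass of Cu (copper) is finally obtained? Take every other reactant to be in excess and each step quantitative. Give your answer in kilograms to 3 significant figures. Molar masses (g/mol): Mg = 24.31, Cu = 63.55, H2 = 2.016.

215 kg = 215000 g.
n(Mg) = 215000 / 24.31 = 8844 mol.
Step 1 gives a 1:1 ratio of Mg to H2, so n(H2) = 8844 mol.
In step 2 the H2:Cu ratio is 1:1, so n(Cu) = 8844 mol.
Mass of Cu = 8844 × 63.55 = 562000 g = 562 kg.

562 kg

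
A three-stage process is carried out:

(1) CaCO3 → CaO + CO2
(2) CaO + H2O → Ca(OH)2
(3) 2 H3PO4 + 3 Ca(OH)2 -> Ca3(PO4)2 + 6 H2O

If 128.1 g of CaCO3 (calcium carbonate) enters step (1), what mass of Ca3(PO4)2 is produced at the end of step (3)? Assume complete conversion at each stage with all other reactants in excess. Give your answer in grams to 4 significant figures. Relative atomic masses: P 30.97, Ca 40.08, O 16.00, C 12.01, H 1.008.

M(CaCO3) = 40.08 + 12.01 + 3(16.00) = 100.09 g/mol.
M(Ca3(PO4)2) = 3(40.08) + 2(30.97) + 8(16.00) = 310.18 g/mol.
n(CaCO3) = 128.1 / 100.09 = 1.2798 mol.
Reaction (1): CaCO3→CaO ratio 1:1 ⇒ n(CaO) = 1.2798 mol.
Reaction (2): CaO→Ca(OH)2 ratio 1:1 ⇒ n(Ca(OH)2) = 1.2798 mol.
Reaction (3): Ca(OH)2→Ca3(PO4)2 ratio 3:1 ⇒ n(Ca3(PO4)2) = 0.42662 mol.
Mass of Ca3(PO4)2 = 0.42662 × 310.18 = 132.33 g.

132.3 g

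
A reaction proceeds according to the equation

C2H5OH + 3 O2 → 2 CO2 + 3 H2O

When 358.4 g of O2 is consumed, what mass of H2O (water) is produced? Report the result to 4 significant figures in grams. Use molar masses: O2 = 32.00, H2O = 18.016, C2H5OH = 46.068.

201.8 g

n(O2) = 358.40 g / 32.00 g/mol = 11.200 mol.
From the equation the O2:H2O mole ratio is 3:3, so n(H2O) = 11.200 × 3/3 = 11.200 mol.
Mass of H2O = 11.200 mol × 18.016 g/mol = 201.78 g.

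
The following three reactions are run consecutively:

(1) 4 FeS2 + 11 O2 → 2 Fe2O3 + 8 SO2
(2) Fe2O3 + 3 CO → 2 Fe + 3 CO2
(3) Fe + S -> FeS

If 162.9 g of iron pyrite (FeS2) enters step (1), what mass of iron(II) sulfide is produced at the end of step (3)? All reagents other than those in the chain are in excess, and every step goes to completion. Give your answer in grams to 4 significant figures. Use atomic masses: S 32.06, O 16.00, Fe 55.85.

119.4 g

M(FeS2) = 55.85 + 2(32.06) = 119.97 g/mol.
M(FeS) = 55.85 + 32.06 = 87.91 g/mol.
n(FeS2) = 162.9 / 119.97 = 1.3578 mol.
Reaction (1): FeS2→Fe2O3 ratio 4:2 ⇒ n(Fe2O3) = 0.67892 mol.
Reaction (2): Fe2O3→Fe ratio 1:2 ⇒ n(Fe) = 1.3578 mol.
Reaction (3): Fe→FeS ratio 1:1 ⇒ n(FeS) = 1.3578 mol.
Mass of FeS = 1.3578 × 87.91 = 119.37 g.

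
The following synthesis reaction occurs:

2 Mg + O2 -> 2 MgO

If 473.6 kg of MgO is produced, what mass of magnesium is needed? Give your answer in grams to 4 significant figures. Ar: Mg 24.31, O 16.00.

285600 g

M(MgO) = 24.31 + 16.00 = 40.31 g/mol.
M(Mg) = 24.31 g/mol.
Convert: 473.6 kg = 473600 g.
n(MgO) = 473600 g / 40.31 g/mol = 11749 mol.
From the equation the MgO:Mg mole ratio is 2:2, so n(Mg) = 11749 × 2/2 = 11749 mol.
Mass of Mg = 11749 mol × 24.31 g/mol = 285620 g.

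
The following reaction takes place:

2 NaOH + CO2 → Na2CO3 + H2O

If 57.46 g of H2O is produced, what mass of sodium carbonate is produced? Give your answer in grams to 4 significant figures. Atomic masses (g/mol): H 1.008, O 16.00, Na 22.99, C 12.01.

338.0 g

M(H2O) = 2(1.008) + 16.00 = 18.016 g/mol.
M(Na2CO3) = 2(22.99) + 12.01 + 3(16.00) = 105.99 g/mol.
n(H2O) = 57.460 g / 18.016 g/mol = 3.1894 mol.
From the equation the H2O:Na2CO3 mole ratio is 1:1, so n(Na2CO3) = 3.1894 × 1/1 = 3.1894 mol.
Mass of Na2CO3 = 3.1894 mol × 105.99 g/mol = 338.04 g.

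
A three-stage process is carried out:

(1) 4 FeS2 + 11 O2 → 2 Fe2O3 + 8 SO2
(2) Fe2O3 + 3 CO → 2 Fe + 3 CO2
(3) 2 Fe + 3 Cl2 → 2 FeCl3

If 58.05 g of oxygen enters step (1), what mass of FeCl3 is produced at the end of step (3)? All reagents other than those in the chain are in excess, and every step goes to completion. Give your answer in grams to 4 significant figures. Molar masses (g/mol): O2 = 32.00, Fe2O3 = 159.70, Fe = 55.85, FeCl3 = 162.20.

n(O2) = 58.05 / 32.00 = 1.8141 mol.
Reaction (1): O2→Fe2O3 ratio 11:2 ⇒ n(Fe2O3) = 0.32983 mol.
Reaction (2): Fe2O3→Fe ratio 1:2 ⇒ n(Fe) = 0.65966 mol.
Reaction (3): Fe→FeCl3 ratio 2:2 ⇒ n(FeCl3) = 0.65966 mol.
Mass of FeCl3 = 0.65966 × 162.20 = 107.00 g.

107.0 g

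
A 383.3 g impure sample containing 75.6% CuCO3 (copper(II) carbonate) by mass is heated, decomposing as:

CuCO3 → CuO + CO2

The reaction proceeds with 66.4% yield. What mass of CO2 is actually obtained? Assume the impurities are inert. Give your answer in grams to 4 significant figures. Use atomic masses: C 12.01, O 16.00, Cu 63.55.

Pure CuCO3 available = 383.3 g × 0.756 = 289.77 g.
M(CuCO3) = 63.55 + 12.01 + 3(16.00) = 123.56 g/mol.
M(CO2) = 12.01 + 2(16.00) = 44.01 g/mol.
n(CuCO3) = 289.77 g / 123.56 g/mol = 2.3452 mol.
From the equation the CuCO3:CO2 mole ratio is 1:1, so n(CO2) = 2.3452 × 1/1 = 2.3452 mol.
Mass of CO2 = 2.3452 mol × 44.01 g/mol = 103.21 g.
Actual mass collected = 103.21 g × 0.664 = 68.533 g.

68.53 g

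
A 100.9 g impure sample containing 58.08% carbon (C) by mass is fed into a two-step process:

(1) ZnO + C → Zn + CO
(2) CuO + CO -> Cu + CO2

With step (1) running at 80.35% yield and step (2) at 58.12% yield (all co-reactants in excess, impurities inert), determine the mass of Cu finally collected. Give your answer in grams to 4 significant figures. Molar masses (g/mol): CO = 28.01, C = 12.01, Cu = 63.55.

Pure C = 100.9 × 0.5808 = 58.603 g.
n(C) = 58.603 / 12.01 = 4.8795 mol.
Step 1 (C:CO = 1:1): theoretical n(CO) = 4.8795 mol; at 80.35% yield, n(CO) = 3.9207 mol.
Step 2 (CO:Cu = 1:1): theoretical n(Cu) = 3.9207 mol, so theoretical mass = 3.9207 × 63.55 = 249.16 g.
At 58.12% yield, actual mass of Cu = 249.16 × 0.5812 = 144.81 g.

144.8 g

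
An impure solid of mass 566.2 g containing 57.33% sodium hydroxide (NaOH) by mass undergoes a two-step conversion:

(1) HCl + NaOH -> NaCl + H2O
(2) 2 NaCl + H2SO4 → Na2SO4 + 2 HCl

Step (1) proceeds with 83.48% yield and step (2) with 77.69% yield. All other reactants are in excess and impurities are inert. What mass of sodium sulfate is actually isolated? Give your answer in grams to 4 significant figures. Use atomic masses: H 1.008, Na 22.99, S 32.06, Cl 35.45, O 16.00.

Pure NaOH = 566.2 × 0.5733 = 324.60 g.
M(NaOH) = 22.99 + 16.00 + 1.008 = 39.998 g/mol.
M(Na2SO4) = 2(22.99) + 32.06 + 4(16.00) = 142.04 g/mol.
n(NaOH) = 324.60 / 39.998 = 8.1155 mol.
Step 1 (NaOH:NaCl = 1:1): theoretical n(NaCl) = 8.1155 mol; at 83.48% yield, n(NaCl) = 6.7748 mol.
Step 2 (NaCl:Na2SO4 = 2:1): theoretical n(Na2SO4) = 3.3874 mol, so theoretical mass = 3.3874 × 142.04 = 481.15 g.
At 77.69% yield, actual mass of Na2SO4 = 481.15 × 0.7769 = 373.80 g.

373.8 g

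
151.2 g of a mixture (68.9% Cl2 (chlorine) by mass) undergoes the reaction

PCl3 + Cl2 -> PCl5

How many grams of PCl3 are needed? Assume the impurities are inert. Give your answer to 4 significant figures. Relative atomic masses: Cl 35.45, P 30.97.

Mass of pure Cl2 = 151.2 g × 0.689 = 104.18 g.
M(Cl2) = 2(35.45) = 70.90 g/mol.
M(PCl3) = 30.97 + 3(35.45) = 137.32 g/mol.
n(Cl2) = 104.18 g / 70.90 g/mol = 1.4693 mol.
From the equation the Cl2:PCl3 mole ratio is 1:1, so n(PCl3) = 1.4693 × 1/1 = 1.4693 mol.
Mass of PCl3 = 1.4693 mol × 137.32 g/mol = 201.77 g.

201.8 g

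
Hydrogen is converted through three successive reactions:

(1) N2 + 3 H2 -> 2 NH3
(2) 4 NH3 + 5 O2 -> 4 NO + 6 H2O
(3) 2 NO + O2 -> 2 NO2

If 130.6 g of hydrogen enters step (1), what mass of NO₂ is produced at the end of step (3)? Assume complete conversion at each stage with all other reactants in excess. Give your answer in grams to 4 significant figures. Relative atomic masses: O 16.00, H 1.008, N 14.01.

1987 g

M(H2) = 2(1.008) = 2.016 g/mol.
M(NO2) = 14.01 + 2(16.00) = 46.01 g/mol.
n(H2) = 130.6 / 2.016 = 64.782 mol.
Reaction (1): H2→NH3 ratio 3:2 ⇒ n(NH3) = 43.188 mol.
Reaction (2): NH3→NO ratio 4:4 ⇒ n(NO) = 43.188 mol.
Reaction (3): NO→NO2 ratio 2:2 ⇒ n(NO2) = 43.188 mol.
Mass of NO2 = 43.188 × 46.01 = 1987.1 g.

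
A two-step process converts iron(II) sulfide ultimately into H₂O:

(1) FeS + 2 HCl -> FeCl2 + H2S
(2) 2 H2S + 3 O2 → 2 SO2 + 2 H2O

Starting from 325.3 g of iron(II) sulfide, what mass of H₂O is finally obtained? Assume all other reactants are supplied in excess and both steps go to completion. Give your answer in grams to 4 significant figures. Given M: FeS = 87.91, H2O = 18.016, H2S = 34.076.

66.67 g

n(FeS) = 325.30 / 87.91 = 3.7004 mol.
Step 1 gives a 1:1 ratio of FeS to H2S, so n(H2S) = 3.7004 mol.
In step 2 the H2S:H2O ratio is 2:2, so n(H2O) = 3.7004 mol.
Mass of H2O = 3.7004 × 18.016 = 66.666 g.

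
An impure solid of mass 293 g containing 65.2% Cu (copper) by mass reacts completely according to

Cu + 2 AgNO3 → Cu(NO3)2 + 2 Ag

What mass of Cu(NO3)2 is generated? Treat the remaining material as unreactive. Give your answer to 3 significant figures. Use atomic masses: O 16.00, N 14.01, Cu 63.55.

Mass of pure Cu = 293 g × 0.652 = 191.0 g.
M(Cu) = 63.55 g/mol.
M(Cu(NO3)2) = 63.55 + 2(14.01) + 6(16.00) = 187.57 g/mol.
n(Cu) = 191.0 g / 63.55 g/mol = 3.006 mol.
From the equation the Cu:Cu(NO3)2 mole ratio is 1:1, so n(Cu(NO3)2) = 3.006 × 1/1 = 3.006 mol.
Mass of Cu(NO3)2 = 3.006 mol × 187.57 g/mol = 563.8 g.

564 g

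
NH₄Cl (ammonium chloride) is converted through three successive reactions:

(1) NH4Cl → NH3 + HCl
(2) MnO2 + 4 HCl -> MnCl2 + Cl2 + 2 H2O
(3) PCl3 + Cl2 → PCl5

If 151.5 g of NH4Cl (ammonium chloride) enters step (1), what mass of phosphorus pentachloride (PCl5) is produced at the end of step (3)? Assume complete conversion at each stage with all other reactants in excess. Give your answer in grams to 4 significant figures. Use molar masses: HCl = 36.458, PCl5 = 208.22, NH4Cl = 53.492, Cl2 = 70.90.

147.4 g

n(NH4Cl) = 151.5 / 53.492 = 2.8322 mol.
Reaction (1): NH4Cl→HCl ratio 1:1 ⇒ n(HCl) = 2.8322 mol.
Reaction (2): HCl→Cl2 ratio 4:1 ⇒ n(Cl2) = 0.70805 mol.
Reaction (3): Cl2→PCl5 ratio 1:1 ⇒ n(PCl5) = 0.70805 mol.
Mass of PCl5 = 0.70805 × 208.22 = 147.43 g.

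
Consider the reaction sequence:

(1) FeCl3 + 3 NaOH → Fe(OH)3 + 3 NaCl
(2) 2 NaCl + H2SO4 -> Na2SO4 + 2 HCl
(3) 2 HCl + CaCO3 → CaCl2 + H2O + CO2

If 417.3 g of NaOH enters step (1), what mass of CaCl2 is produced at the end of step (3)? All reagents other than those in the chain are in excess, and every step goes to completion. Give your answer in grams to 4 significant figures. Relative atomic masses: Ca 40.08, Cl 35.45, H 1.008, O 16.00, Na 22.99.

578.9 g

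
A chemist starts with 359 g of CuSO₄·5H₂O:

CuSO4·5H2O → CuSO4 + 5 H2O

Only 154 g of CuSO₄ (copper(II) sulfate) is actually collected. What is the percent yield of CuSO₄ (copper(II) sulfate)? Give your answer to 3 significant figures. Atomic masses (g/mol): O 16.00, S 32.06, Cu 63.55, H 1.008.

67.1 %

M(CuSO4·5H2O) = 63.55 + 32.06 + 9(16.00) + 10(1.008) = 249.69 g/mol.
M(CuSO4) = 63.55 + 32.06 + 4(16.00) = 159.61 g/mol.
n(CuSO4·5H2O) = 359.0 g / 249.69 g/mol = 1.438 mol.
From the equation the CuSO4·5H2O:CuSO4 mole ratio is 1:1, so n(CuSO4) = 1.438 × 1/1 = 1.438 mol.
Mass of CuSO4 = 1.438 mol × 159.61 g/mol = 229.5 g.
This is the theoretical yield. Percent yield = 154 g / 229.5 g × 100% = 67.11%.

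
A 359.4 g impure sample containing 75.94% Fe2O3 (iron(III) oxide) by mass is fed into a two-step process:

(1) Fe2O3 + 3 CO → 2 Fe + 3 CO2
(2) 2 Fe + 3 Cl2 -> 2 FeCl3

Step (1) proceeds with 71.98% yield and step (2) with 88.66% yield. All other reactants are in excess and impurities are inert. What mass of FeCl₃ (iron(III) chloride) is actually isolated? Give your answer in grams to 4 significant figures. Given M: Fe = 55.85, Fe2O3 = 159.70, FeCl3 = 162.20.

353.8 g

Pure Fe2O3 = 359.4 × 0.7594 = 272.93 g.
n(Fe2O3) = 272.93 / 159.70 = 1.7090 mol.
Step 1 (Fe2O3:Fe = 1:2): theoretical n(Fe) = 3.4180 mol; at 71.98% yield, n(Fe) = 2.4603 mol.
Step 2 (Fe:FeCl3 = 2:2): theoretical n(FeCl3) = 2.4603 mol, so theoretical mass = 2.4603 × 162.20 = 399.06 g.
At 88.66% yield, actual mass of FeCl3 = 399.06 × 0.8866 = 353.81 g.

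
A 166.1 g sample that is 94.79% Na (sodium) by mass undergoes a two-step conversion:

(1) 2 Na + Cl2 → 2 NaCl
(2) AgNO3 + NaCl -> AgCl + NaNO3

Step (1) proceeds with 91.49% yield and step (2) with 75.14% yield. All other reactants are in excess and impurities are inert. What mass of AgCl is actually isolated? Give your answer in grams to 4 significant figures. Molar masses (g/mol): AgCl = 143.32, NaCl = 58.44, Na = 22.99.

Pure Na = 166.1 × 0.9479 = 157.45 g.
n(Na) = 157.45 / 22.99 = 6.8485 mol.
Step 1 (Na:NaCl = 2:2): theoretical n(NaCl) = 6.8485 mol; at 91.49% yield, n(NaCl) = 6.2657 mol.
Step 2 (NaCl:AgCl = 1:1): theoretical n(AgCl) = 6.2657 mol, so theoretical mass = 6.2657 × 143.32 = 897.99 g.
At 75.14% yield, actual mass of AgCl = 897.99 × 0.7514 = 674.75 g.

674.8 g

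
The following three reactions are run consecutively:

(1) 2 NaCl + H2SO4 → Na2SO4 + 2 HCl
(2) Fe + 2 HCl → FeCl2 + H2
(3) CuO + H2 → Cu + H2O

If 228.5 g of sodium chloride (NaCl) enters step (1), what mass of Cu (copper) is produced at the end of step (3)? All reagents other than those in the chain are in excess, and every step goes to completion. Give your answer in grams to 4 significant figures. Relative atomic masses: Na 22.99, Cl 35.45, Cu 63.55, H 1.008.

M(NaCl) = 22.99 + 35.45 = 58.44 g/mol.
M(Cu) = 63.55 g/mol.
n(NaCl) = 228.5 / 58.44 = 3.9100 mol.
Reaction (1): NaCl→HCl ratio 2:2 ⇒ n(HCl) = 3.9100 mol.
Reaction (2): HCl→H2 ratio 2:1 ⇒ n(H2) = 1.9550 mol.
Reaction (3): H2→Cu ratio 1:1 ⇒ n(Cu) = 1.9550 mol.
Mass of Cu = 1.9550 × 63.55 = 124.24 g.

124.2 g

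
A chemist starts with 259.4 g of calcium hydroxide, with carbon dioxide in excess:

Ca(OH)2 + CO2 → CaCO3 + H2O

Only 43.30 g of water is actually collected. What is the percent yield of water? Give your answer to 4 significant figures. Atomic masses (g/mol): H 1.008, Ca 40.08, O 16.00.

M(Ca(OH)2) = 40.08 + 2(16.00) + 2(1.008) = 74.096 g/mol.
M(H2O) = 2(1.008) + 16.00 = 18.016 g/mol.
n(Ca(OH)2) = 259.40 g / 74.096 g/mol = 3.5009 mol.
From the equation the Ca(OH)2:H2O mole ratio is 1:1, so n(H2O) = 3.5009 × 1/1 = 3.5009 mol.
Mass of H2O = 3.5009 mol × 18.016 g/mol = 63.072 g.
This is the theoretical yield. Percent yield = 43.30 g / 63.072 g × 100% = 68.652%.

68.65 %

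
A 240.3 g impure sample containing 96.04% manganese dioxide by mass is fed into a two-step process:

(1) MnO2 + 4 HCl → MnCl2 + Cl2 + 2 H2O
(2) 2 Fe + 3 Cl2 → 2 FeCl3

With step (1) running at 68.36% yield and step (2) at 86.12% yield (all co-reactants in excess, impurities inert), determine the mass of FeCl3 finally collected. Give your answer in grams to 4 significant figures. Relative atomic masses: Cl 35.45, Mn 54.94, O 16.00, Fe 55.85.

169.0 g

Pure MnO2 = 240.3 × 0.9604 = 230.78 g.
M(MnO2) = 54.94 + 2(16.00) = 86.94 g/mol.
M(FeCl3) = 55.85 + 3(35.45) = 162.20 g/mol.
n(MnO2) = 230.78 / 86.94 = 2.6545 mol.
Step 1 (MnO2:Cl2 = 1:1): theoretical n(Cl2) = 2.6545 mol; at 68.36% yield, n(Cl2) = 1.8146 mol.
Step 2 (Cl2:FeCl3 = 3:2): theoretical n(FeCl3) = 1.2098 mol, so theoretical mass = 1.2098 × 162.20 = 196.22 g.
At 86.12% yield, actual mass of FeCl3 = 196.22 × 0.8612 = 168.99 g.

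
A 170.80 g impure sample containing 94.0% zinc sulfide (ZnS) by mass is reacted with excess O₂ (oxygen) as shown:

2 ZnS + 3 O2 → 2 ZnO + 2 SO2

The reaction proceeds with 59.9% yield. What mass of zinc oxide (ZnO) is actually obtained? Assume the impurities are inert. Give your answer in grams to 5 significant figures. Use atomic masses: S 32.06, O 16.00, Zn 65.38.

80.320 g

Pure ZnS available = 170.80 g × 0.940 = 160.552 g.
M(ZnS) = 65.38 + 32.06 = 97.44 g/mol.
M(ZnO) = 65.38 + 16.00 = 81.38 g/mol.
n(ZnS) = 160.552 g / 97.44 g/mol = 1.64770 mol.
From the equation the ZnS:ZnO mole ratio is 2:2, so n(ZnO) = 1.64770 × 2/2 = 1.64770 mol.
Mass of ZnO = 1.64770 mol × 81.38 g/mol = 134.090 g.
Actual mass collected = 134.090 g × 0.599 = 80.3199 g.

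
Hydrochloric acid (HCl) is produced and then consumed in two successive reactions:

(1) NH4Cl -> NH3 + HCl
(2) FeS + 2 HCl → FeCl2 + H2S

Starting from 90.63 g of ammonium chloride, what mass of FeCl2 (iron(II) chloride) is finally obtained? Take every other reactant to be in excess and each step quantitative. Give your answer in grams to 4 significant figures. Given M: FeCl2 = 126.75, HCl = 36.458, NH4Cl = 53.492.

107.4 g

n(NH4Cl) = 90.630 / 53.492 = 1.6943 mol.
Step 1 gives a 1:1 ratio of NH4Cl to HCl, so n(HCl) = 1.6943 mol.
In step 2 the HCl:FeCl2 ratio is 2:1, so n(FeCl2) = 0.84714 mol.
Mass of FeCl2 = 0.84714 × 126.75 = 107.37 g.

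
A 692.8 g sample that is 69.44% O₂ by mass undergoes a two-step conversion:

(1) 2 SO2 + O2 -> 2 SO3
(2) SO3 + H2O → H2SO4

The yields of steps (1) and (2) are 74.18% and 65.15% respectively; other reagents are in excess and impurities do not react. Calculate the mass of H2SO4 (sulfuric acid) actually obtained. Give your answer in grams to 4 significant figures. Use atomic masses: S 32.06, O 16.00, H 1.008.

1425 g

Pure O2 = 692.8 × 0.6944 = 481.08 g.
M(O2) = 2(16.00) = 32.00 g/mol.
M(H2SO4) = 2(1.008) + 32.06 + 4(16.00) = 98.076 g/mol.
n(O2) = 481.08 / 32.00 = 15.034 mol.
Step 1 (O2:SO3 = 1:2): theoretical n(SO3) = 30.068 mol; at 74.18% yield, n(SO3) = 22.304 mol.
Step 2 (SO3:H2SO4 = 1:1): theoretical n(H2SO4) = 22.304 mol, so theoretical mass = 22.304 × 98.076 = 2187.5 g.
At 65.15% yield, actual mass of H2SO4 = 2187.5 × 0.6515 = 1425.2 g.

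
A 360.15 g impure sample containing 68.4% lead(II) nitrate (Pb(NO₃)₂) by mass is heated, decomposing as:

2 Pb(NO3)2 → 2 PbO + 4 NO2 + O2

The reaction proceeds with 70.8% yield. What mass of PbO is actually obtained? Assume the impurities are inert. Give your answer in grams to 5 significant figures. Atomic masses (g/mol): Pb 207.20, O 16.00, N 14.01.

Pure Pb(NO3)2 available = 360.15 g × 0.684 = 246.343 g.
M(Pb(NO3)2) = 207.20 + 2(14.01) + 6(16.00) = 331.22 g/mol.
M(PbO) = 207.20 + 16.00 = 223.20 g/mol.
n(Pb(NO3)2) = 246.343 g / 331.22 g/mol = 0.743743 mol.
From the equation the Pb(NO3)2:PbO mole ratio is 2:2, so n(PbO) = 0.743743 × 2/2 = 0.743743 mol.
Mass of PbO = 0.743743 mol × 223.20 g/mol = 166.003 g.
Actual mass collected = 166.003 g × 0.708 = 117.530 g.

117.53 g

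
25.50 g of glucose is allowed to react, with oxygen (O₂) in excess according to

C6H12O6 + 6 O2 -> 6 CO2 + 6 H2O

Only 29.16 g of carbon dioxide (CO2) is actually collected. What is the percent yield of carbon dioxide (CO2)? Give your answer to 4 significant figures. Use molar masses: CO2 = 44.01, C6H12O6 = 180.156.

n(C6H12O6) = 25.500 g / 180.156 g/mol = 0.14154 mol.
From the equation the C6H12O6:CO2 mole ratio is 1:6, so n(CO2) = 0.14154 × 6/1 = 0.84926 mol.
Mass of CO2 = 0.84926 mol × 44.01 g/mol = 37.376 g.
This is the theoretical yield. Percent yield = 29.16 g / 37.376 g × 100% = 78.018%.

78.02 %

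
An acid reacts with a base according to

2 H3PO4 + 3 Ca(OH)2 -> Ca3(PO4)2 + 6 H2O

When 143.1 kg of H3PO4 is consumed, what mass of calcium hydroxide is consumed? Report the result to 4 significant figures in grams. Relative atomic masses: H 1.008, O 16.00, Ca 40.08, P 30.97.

M(H3PO4) = 3(1.008) + 30.97 + 4(16.00) = 97.994 g/mol.
M(Ca(OH)2) = 40.08 + 2(16.00) + 2(1.008) = 74.096 g/mol.
Convert: 143.1 kg = 143100 g.
n(H3PO4) = 143100 g / 97.994 g/mol = 1460.3 mol.
From the equation the H3PO4:Ca(OH)2 mole ratio is 2:3, so n(Ca(OH)2) = 1460.3 × 3/2 = 2190.4 mol.
Mass of Ca(OH)2 = 2190.4 mol × 74.096 g/mol = 162300 g.

162300 g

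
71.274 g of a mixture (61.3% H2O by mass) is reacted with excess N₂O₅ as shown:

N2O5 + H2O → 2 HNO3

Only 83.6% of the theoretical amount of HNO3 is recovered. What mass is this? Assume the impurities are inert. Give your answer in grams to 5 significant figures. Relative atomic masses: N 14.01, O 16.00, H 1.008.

Pure H2O available = 71.274 g × 0.613 = 43.6910 g.
M(H2O) = 2(1.008) + 16.00 = 18.016 g/mol.
M(HNO3) = 1.008 + 14.01 + 3(16.00) = 63.018 g/mol.
n(H2O) = 43.6910 g / 18.016 g/mol = 2.42512 mol.
From the equation the H2O:HNO3 mole ratio is 1:2, so n(HNO3) = 2.42512 × 2/1 = 4.85024 mol.
Mass of HNO3 = 4.85024 mol × 63.018 g/mol = 305.652 g.
Actual mass collected = 305.652 g × 0.836 = 255.525 g.

255.53 g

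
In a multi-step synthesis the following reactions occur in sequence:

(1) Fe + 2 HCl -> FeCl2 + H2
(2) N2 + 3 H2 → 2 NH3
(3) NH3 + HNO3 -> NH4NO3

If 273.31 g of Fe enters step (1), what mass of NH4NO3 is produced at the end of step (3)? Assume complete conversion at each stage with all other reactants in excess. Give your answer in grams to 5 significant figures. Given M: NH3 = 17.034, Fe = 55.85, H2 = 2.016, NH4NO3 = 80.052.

n(Fe) = 273.31 / 55.85 = 4.89364 mol.
Reaction (1): Fe→H2 ratio 1:1 ⇒ n(H2) = 4.89364 mol.
Reaction (2): H2→NH3 ratio 3:2 ⇒ n(NH3) = 3.26243 mol.
Reaction (3): NH3→NH4NO3 ratio 1:1 ⇒ n(NH4NO3) = 3.26243 mol.
Mass of NH4NO3 = 3.26243 × 80.052 = 261.164 g.

261.16 g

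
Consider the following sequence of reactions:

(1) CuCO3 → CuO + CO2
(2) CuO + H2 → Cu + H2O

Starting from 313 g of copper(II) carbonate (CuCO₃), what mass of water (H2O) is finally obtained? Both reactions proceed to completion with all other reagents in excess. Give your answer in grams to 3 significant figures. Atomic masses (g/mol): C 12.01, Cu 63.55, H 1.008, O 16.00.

M(CuCO3) = 63.55 + 12.01 + 3(16.00) = 123.56 g/mol.
M(H2O) = 2(1.008) + 16.00 = 18.016 g/mol.
n(CuCO3) = 313.0 / 123.56 = 2.533 mol.
Step 1 gives a 1:1 ratio of CuCO3 to CuO, so n(CuO) = 2.533 mol.
In step 2 the CuO:H2O ratio is 1:1, so n(H2O) = 2.533 mol.
Mass of H2O = 2.533 × 18.016 = 45.64 g.

45.6 g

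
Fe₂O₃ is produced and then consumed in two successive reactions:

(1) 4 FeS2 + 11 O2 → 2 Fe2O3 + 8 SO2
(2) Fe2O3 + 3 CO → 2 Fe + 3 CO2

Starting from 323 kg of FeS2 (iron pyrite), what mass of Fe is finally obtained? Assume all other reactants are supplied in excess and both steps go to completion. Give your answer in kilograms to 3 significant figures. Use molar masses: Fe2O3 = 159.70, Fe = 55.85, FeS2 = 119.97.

323 kg = 323000 g.
n(FeS2) = 323000 / 119.97 = 2692 mol.
Step 1 gives a 4:2 ratio of FeS2 to Fe2O3, so n(Fe2O3) = 1346 mol.
In step 2 the Fe2O3:Fe ratio is 1:2, so n(Fe) = 2692 mol.
Mass of Fe = 2692 × 55.85 = 150400 g = 150 kg.

150 kg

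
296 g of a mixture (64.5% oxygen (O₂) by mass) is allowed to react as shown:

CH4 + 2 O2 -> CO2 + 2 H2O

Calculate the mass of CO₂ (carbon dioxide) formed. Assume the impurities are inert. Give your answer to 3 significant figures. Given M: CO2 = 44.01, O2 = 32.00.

131 g

Mass of pure O2 = 296 g × 0.645 = 190.9 g.
n(O2) = 190.9 g / 32.00 g/mol = 5.966 mol.
From the equation the O2:CO2 mole ratio is 2:1, so n(CO2) = 5.966 × 1/2 = 2.983 mol.
Mass of CO2 = 2.983 mol × 44.01 g/mol = 131.3 g.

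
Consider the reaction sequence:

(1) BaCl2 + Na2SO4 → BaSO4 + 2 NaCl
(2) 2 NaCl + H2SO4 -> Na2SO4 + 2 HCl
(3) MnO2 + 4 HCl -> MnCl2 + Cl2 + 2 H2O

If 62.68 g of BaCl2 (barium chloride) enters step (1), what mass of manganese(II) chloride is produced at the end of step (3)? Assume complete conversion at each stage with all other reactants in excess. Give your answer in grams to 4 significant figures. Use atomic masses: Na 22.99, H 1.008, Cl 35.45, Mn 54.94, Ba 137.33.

M(BaCl2) = 137.33 + 2(35.45) = 208.23 g/mol.
M(MnCl2) = 54.94 + 2(35.45) = 125.84 g/mol.
n(BaCl2) = 62.68 / 208.23 = 0.30101 mol.
Reaction (1): BaCl2→NaCl ratio 1:2 ⇒ n(NaCl) = 0.60203 mol.
Reaction (2): NaCl→HCl ratio 2:2 ⇒ n(HCl) = 0.60203 mol.
Reaction (3): HCl→MnCl2 ratio 4:1 ⇒ n(MnCl2) = 0.15051 mol.
Mass of MnCl2 = 0.15051 × 125.84 = 18.940 g.

18.94 g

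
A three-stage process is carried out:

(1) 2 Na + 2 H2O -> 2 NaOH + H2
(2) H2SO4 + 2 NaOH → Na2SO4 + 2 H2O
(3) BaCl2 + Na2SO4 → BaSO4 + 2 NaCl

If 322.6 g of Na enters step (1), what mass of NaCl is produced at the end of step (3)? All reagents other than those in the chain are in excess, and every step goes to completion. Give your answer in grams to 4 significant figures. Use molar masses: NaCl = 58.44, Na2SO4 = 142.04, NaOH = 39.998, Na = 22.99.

n(Na) = 322.6 / 22.99 = 14.032 mol.
Reaction (1): Na→NaOH ratio 2:2 ⇒ n(NaOH) = 14.032 mol.
Reaction (2): NaOH→Na2SO4 ratio 2:1 ⇒ n(Na2SO4) = 7.0161 mol.
Reaction (3): Na2SO4→NaCl ratio 1:2 ⇒ n(NaCl) = 14.032 mol.
Mass of NaCl = 14.032 × 58.44 = 820.04 g.

820.0 g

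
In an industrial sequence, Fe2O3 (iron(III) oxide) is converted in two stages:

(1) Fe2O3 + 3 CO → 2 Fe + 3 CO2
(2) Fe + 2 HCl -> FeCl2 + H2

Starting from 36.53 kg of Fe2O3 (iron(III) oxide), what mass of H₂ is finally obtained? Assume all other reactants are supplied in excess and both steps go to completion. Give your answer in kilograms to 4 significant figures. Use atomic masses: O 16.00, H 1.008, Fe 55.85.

0.9223 kg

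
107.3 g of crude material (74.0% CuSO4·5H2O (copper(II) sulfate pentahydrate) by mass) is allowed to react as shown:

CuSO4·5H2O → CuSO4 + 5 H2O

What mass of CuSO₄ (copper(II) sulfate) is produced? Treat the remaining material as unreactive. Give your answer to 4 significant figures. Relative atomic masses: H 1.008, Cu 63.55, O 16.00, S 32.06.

50.76 g

Mass of pure CuSO4·5H2O = 107.3 g × 0.740 = 79.402 g.
M(CuSO4·5H2O) = 63.55 + 32.06 + 9(16.00) + 10(1.008) = 249.69 g/mol.
M(CuSO4) = 63.55 + 32.06 + 4(16.00) = 159.61 g/mol.
n(CuSO4·5H2O) = 79.402 g / 249.69 g/mol = 0.31800 mol.
From the equation the CuSO4·5H2O:CuSO4 mole ratio is 1:1, so n(CuSO4) = 0.31800 × 1/1 = 0.31800 mol.
Mass of CuSO4 = 0.31800 mol × 159.61 g/mol = 50.756 g.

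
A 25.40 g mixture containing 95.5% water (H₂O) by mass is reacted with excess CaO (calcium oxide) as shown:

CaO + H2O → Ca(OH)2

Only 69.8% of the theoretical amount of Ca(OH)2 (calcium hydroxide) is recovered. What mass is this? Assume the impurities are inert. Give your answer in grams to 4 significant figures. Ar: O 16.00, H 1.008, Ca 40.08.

Pure H2O available = 25.40 g × 0.955 = 24.257 g.
M(H2O) = 2(1.008) + 16.00 = 18.016 g/mol.
M(Ca(OH)2) = 40.08 + 2(16.00) + 2(1.008) = 74.096 g/mol.
n(H2O) = 24.257 g / 18.016 g/mol = 1.3464 mol.
From the equation the H2O:Ca(OH)2 mole ratio is 1:1, so n(Ca(OH)2) = 1.3464 × 1/1 = 1.3464 mol.
Mass of Ca(OH)2 = 1.3464 mol × 74.096 g/mol = 99.764 g.
Actual mass collected = 99.764 g × 0.698 = 69.635 g.

69.64 g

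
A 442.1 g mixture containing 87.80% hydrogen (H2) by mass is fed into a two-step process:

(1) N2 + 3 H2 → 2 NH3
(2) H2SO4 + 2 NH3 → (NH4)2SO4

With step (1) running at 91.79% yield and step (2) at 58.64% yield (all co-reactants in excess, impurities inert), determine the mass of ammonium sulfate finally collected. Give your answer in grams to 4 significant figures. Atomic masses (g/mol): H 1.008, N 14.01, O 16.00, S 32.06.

Pure H2 = 442.1 × 0.8780 = 388.16 g.
M(H2) = 2(1.008) = 2.016 g/mol.
M((NH4)2SO4) = 2(14.01) + 8(1.008) + 32.06 + 4(16.00) = 132.144 g/mol.
n(H2) = 388.16 / 2.016 = 192.54 mol.
Step 1 (H2:NH3 = 3:2): theoretical n(NH3) = 128.36 mol; at 91.79% yield, n(NH3) = 117.82 mol.
Step 2 (NH3:(NH4)2SO4 = 2:1): theoretical n((NH4)2SO4) = 58.911 mol, so theoretical mass = 58.911 × 132.144 = 7784.8 g.
At 58.64% yield, actual mass of (NH4)2SO4 = 7784.8 × 0.5864 = 4565.0 g.

4565 g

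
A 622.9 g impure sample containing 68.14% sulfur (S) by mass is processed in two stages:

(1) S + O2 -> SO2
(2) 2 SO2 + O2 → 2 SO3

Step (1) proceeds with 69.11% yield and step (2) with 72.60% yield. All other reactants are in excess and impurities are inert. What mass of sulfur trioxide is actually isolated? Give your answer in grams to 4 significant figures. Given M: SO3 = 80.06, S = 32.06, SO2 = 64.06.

531.8 g

Pure S = 622.9 × 0.6814 = 424.44 g.
n(S) = 424.44 / 32.06 = 13.239 mol.
Step 1 (S:SO2 = 1:1): theoretical n(SO2) = 13.239 mol; at 69.11% yield, n(SO2) = 9.1495 mol.
Step 2 (SO2:SO3 = 2:2): theoretical n(SO3) = 9.1495 mol, so theoretical mass = 9.1495 × 80.06 = 732.51 g.
At 72.60% yield, actual mass of SO3 = 732.51 × 0.7260 = 531.80 g.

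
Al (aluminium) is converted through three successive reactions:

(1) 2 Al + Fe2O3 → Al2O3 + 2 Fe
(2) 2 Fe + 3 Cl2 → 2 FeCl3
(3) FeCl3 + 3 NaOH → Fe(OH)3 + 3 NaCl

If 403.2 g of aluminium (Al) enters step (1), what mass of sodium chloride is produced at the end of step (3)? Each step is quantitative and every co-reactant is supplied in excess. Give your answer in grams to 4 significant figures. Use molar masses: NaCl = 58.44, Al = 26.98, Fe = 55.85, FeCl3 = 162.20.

2620 g

n(Al) = 403.2 / 26.98 = 14.944 mol.
Reaction (1): Al→Fe ratio 2:2 ⇒ n(Fe) = 14.944 mol.
Reaction (2): Fe→FeCl3 ratio 2:2 ⇒ n(FeCl3) = 14.944 mol.
Reaction (3): FeCl3→NaCl ratio 1:3 ⇒ n(NaCl) = 44.833 mol.
Mass of NaCl = 44.833 × 58.44 = 2620.1 g.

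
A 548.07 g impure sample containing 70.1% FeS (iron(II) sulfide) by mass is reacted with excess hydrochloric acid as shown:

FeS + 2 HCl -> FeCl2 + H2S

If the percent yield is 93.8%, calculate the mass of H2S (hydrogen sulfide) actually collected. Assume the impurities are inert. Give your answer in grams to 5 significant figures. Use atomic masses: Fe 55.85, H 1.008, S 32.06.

Pure FeS available = 548.07 g × 0.701 = 384.197 g.
M(FeS) = 55.85 + 32.06 = 87.91 g/mol.
M(H2S) = 2(1.008) + 32.06 = 34.076 g/mol.
n(FeS) = 384.197 g / 87.91 g/mol = 4.37035 mol.
From the equation the FeS:H2S mole ratio is 1:1, so n(H2S) = 4.37035 × 1/1 = 4.37035 mol.
Mass of H2S = 4.37035 mol × 34.076 g/mol = 148.924 g.
Actual mass collected = 148.924 g × 0.938 = 139.691 g.

139.69 g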